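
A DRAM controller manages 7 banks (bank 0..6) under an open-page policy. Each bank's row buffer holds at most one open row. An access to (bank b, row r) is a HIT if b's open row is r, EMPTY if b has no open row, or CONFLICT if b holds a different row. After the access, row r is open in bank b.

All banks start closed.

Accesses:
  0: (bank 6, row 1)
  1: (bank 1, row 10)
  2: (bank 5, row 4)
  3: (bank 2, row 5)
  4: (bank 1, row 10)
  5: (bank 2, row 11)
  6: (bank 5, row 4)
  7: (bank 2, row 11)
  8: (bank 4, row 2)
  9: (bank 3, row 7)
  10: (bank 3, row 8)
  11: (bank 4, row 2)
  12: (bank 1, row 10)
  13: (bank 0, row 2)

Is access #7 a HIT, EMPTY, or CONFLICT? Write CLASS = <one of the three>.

step 0: bank6 None->1 [EMPTY]
step 1: bank1 None->10 [EMPTY]
step 2: bank5 None->4 [EMPTY]
step 3: bank2 None->5 [EMPTY]
step 4: bank1 10->10 [HIT]
step 5: bank2 5->11 [CONFLICT]
step 6: bank5 4->4 [HIT]
step 7: bank2 11->11 [HIT]
step 8: bank4 None->2 [EMPTY]
step 9: bank3 None->7 [EMPTY]
step 10: bank3 7->8 [CONFLICT]
step 11: bank4 2->2 [HIT]
step 12: bank1 10->10 [HIT]
step 13: bank0 None->2 [EMPTY]

CLASS = HIT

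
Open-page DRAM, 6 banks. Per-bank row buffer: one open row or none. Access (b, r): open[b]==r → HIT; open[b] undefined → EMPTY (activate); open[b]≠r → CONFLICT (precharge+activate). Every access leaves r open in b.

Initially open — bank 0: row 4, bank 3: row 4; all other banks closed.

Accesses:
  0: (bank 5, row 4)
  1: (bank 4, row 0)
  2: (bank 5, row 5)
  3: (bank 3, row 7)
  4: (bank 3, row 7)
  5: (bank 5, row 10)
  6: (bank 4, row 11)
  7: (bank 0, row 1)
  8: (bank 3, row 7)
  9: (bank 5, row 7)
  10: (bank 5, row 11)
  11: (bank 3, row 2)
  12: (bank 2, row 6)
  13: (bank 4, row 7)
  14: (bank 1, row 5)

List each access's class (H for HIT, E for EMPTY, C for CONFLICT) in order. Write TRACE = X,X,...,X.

TRACE = E,E,C,C,H,C,C,C,H,C,C,C,E,C,E

step 0: bank5 None->4 [EMPTY]
step 1: bank4 None->0 [EMPTY]
step 2: bank5 4->5 [CONFLICT]
step 3: bank3 4->7 [CONFLICT]
step 4: bank3 7->7 [HIT]
step 5: bank5 5->10 [CONFLICT]
step 6: bank4 0->11 [CONFLICT]
step 7: bank0 4->1 [CONFLICT]
step 8: bank3 7->7 [HIT]
step 9: bank5 10->7 [CONFLICT]
step 10: bank5 7->11 [CONFLICT]
step 11: bank3 7->2 [CONFLICT]
step 12: bank2 None->6 [EMPTY]
step 13: bank4 11->7 [CONFLICT]
step 14: bank1 None->5 [EMPTY]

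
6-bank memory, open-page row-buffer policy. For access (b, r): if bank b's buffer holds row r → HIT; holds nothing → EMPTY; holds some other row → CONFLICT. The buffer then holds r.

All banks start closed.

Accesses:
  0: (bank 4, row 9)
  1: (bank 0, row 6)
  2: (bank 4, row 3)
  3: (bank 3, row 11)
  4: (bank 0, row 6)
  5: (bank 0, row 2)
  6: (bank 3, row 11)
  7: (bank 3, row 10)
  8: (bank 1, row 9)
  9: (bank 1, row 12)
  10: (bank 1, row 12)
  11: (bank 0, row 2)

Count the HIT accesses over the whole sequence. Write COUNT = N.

COUNT = 4

  [0] b4 r9: no row ⇒ E
  [1] b0 r6: no row ⇒ E
  [2] b4 r3: had r9 ⇒ C
  [3] b3 r11: no row ⇒ E
  [4] b0 r6: had r6 ⇒ H
  [5] b0 r2: had r6 ⇒ C
  [6] b3 r11: had r11 ⇒ H
  [7] b3 r10: had r11 ⇒ C
  [8] b1 r9: no row ⇒ E
  [9] b1 r12: had r9 ⇒ C
  [10] b1 r12: had r12 ⇒ H
  [11] b0 r2: had r2 ⇒ H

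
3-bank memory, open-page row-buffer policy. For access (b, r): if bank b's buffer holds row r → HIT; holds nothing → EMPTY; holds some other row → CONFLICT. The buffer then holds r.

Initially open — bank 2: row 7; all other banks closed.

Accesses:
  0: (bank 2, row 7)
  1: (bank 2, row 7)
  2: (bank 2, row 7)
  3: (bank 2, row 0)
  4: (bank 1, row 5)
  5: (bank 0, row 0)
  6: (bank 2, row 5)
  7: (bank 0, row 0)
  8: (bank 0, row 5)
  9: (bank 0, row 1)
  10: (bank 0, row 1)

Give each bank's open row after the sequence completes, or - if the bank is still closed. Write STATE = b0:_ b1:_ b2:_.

STATE = b0:1 b1:5 b2:5

step 0: bank2 7->7 [HIT]
step 1: bank2 7->7 [HIT]
step 2: bank2 7->7 [HIT]
step 3: bank2 7->0 [CONFLICT]
step 4: bank1 None->5 [EMPTY]
step 5: bank0 None->0 [EMPTY]
step 6: bank2 0->5 [CONFLICT]
step 7: bank0 0->0 [HIT]
step 8: bank0 0->5 [CONFLICT]
step 9: bank0 5->1 [CONFLICT]
step 10: bank0 1->1 [HIT]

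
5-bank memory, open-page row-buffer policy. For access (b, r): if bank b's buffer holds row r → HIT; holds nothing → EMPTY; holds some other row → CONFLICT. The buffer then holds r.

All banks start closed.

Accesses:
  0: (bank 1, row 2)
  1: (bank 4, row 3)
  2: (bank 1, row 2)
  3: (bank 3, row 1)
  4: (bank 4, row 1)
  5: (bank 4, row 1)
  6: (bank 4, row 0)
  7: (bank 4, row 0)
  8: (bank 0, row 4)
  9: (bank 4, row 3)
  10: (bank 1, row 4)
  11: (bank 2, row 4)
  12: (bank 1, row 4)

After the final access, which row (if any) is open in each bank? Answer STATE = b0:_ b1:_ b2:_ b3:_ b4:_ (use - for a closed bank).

STATE = b0:4 b1:4 b2:4 b3:1 b4:3

step 0: bank1 None->2 [EMPTY]
step 1: bank4 None->3 [EMPTY]
step 2: bank1 2->2 [HIT]
step 3: bank3 None->1 [EMPTY]
step 4: bank4 3->1 [CONFLICT]
step 5: bank4 1->1 [HIT]
step 6: bank4 1->0 [CONFLICT]
step 7: bank4 0->0 [HIT]
step 8: bank0 None->4 [EMPTY]
step 9: bank4 0->3 [CONFLICT]
step 10: bank1 2->4 [CONFLICT]
step 11: bank2 None->4 [EMPTY]
step 12: bank1 4->4 [HIT]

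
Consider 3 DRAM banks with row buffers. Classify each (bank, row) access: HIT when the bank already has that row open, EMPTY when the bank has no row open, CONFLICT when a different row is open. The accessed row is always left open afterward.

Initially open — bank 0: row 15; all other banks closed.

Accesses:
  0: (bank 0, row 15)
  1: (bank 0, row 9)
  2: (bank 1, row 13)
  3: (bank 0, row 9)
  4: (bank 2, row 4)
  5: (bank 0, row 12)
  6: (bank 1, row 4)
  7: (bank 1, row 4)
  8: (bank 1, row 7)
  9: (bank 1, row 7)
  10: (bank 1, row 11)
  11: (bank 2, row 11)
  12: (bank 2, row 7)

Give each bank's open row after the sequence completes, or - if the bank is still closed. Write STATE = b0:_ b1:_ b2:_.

STATE = b0:12 b1:11 b2:7

#0 (0,15) H  (was 15)
#1 (0,9) C  (was 15)
#2 (1,13) E
#3 (0,9) H  (was 9)
#4 (2,4) E
#5 (0,12) C  (was 9)
#6 (1,4) C  (was 13)
#7 (1,4) H  (was 4)
#8 (1,7) C  (was 4)
#9 (1,7) H  (was 7)
#10 (1,11) C  (was 7)
#11 (2,11) C  (was 4)
#12 (2,7) C  (was 11)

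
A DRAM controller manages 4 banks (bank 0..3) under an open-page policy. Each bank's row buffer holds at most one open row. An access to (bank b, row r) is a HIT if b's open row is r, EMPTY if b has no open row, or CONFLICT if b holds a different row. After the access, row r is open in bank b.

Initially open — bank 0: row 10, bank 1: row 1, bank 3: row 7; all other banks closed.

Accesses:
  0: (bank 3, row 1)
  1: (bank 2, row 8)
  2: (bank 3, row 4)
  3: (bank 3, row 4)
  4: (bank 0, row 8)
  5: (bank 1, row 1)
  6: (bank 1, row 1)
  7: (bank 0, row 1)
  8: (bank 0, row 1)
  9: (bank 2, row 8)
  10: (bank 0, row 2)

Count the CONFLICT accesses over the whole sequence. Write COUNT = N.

0: bank 3 row 1 — prev 7 → CONFLICT
1: bank 2 row 8 — prev None → EMPTY
2: bank 3 row 4 — prev 1 → CONFLICT
3: bank 3 row 4 — prev 4 → HIT
4: bank 0 row 8 — prev 10 → CONFLICT
5: bank 1 row 1 — prev 1 → HIT
6: bank 1 row 1 — prev 1 → HIT
7: bank 0 row 1 — prev 8 → CONFLICT
8: bank 0 row 1 — prev 1 → HIT
9: bank 2 row 8 — prev 8 → HIT
10: bank 0 row 2 — prev 1 → CONFLICT

COUNT = 5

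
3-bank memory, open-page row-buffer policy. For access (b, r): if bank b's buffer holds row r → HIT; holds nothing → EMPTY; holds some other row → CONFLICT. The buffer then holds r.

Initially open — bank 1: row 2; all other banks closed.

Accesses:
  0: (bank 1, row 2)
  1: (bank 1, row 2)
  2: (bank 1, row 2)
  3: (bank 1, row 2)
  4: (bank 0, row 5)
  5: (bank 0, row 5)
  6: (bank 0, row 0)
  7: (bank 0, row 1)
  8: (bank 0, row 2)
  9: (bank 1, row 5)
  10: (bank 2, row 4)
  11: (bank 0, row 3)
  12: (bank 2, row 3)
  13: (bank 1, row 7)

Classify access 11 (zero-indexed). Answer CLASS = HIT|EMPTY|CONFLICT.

CLASS = CONFLICT

0: bank 1 row 2 — prev 2 → HIT
1: bank 1 row 2 — prev 2 → HIT
2: bank 1 row 2 — prev 2 → HIT
3: bank 1 row 2 — prev 2 → HIT
4: bank 0 row 5 — prev None → EMPTY
5: bank 0 row 5 — prev 5 → HIT
6: bank 0 row 0 — prev 5 → CONFLICT
7: bank 0 row 1 — prev 0 → CONFLICT
8: bank 0 row 2 — prev 1 → CONFLICT
9: bank 1 row 5 — prev 2 → CONFLICT
10: bank 2 row 4 — prev None → EMPTY
11: bank 0 row 3 — prev 2 → CONFLICT
12: bank 2 row 3 — prev 4 → CONFLICT
13: bank 1 row 7 — prev 5 → CONFLICT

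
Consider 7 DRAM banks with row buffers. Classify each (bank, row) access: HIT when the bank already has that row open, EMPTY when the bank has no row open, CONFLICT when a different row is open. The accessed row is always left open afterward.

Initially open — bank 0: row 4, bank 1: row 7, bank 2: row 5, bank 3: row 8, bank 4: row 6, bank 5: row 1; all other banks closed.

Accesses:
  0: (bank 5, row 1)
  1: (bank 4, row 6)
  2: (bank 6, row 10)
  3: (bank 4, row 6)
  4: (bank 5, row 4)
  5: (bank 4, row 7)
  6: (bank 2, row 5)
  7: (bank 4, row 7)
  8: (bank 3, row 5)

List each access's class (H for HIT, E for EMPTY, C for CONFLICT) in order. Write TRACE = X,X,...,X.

step 0: bank5 1->1 [HIT]
step 1: bank4 6->6 [HIT]
step 2: bank6 None->10 [EMPTY]
step 3: bank4 6->6 [HIT]
step 4: bank5 1->4 [CONFLICT]
step 5: bank4 6->7 [CONFLICT]
step 6: bank2 5->5 [HIT]
step 7: bank4 7->7 [HIT]
step 8: bank3 8->5 [CONFLICT]

TRACE = H,H,E,H,C,C,H,H,C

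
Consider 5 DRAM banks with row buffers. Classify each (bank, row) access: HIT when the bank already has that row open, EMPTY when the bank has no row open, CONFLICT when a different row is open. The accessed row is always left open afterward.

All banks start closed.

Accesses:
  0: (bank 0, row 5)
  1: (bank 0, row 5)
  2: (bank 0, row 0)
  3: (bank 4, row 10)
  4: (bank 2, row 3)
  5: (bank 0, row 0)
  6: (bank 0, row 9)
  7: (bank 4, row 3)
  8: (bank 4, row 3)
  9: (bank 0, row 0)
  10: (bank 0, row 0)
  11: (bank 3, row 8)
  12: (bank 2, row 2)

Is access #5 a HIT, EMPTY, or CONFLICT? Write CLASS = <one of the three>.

  [0] b0 r5: no row ⇒ E
  [1] b0 r5: had r5 ⇒ H
  [2] b0 r0: had r5 ⇒ C
  [3] b4 r10: no row ⇒ E
  [4] b2 r3: no row ⇒ E
  [5] b0 r0: had r0 ⇒ H
  [6] b0 r9: had r0 ⇒ C
  [7] b4 r3: had r10 ⇒ C
  [8] b4 r3: had r3 ⇒ H
  [9] b0 r0: had r9 ⇒ C
  [10] b0 r0: had r0 ⇒ H
  [11] b3 r8: no row ⇒ E
  [12] b2 r2: had r3 ⇒ C

CLASS = HIT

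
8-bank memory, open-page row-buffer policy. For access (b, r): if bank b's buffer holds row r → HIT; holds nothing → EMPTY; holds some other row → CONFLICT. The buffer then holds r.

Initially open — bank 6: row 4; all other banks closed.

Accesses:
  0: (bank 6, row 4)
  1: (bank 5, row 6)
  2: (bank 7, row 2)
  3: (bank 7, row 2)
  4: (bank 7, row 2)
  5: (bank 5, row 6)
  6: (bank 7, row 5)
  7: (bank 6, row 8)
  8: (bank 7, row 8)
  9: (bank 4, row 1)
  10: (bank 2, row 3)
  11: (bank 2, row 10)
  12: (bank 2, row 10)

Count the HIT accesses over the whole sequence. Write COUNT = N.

COUNT = 5

0: bank 6 row 4 — prev 4 → HIT
1: bank 5 row 6 — prev None → EMPTY
2: bank 7 row 2 — prev None → EMPTY
3: bank 7 row 2 — prev 2 → HIT
4: bank 7 row 2 — prev 2 → HIT
5: bank 5 row 6 — prev 6 → HIT
6: bank 7 row 5 — prev 2 → CONFLICT
7: bank 6 row 8 — prev 4 → CONFLICT
8: bank 7 row 8 — prev 5 → CONFLICT
9: bank 4 row 1 — prev None → EMPTY
10: bank 2 row 3 — prev None → EMPTY
11: bank 2 row 10 — prev 3 → CONFLICT
12: bank 2 row 10 — prev 10 → HIT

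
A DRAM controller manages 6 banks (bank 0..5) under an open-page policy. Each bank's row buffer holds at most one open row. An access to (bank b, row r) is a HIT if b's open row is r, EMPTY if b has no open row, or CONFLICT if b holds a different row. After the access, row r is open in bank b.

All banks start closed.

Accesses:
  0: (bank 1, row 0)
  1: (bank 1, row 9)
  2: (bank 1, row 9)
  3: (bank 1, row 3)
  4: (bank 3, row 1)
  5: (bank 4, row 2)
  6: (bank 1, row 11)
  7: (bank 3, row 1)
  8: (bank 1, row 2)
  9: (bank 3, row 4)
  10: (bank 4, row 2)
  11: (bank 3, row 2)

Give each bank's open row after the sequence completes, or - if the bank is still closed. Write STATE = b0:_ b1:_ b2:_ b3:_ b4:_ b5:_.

  [0] b1 r0: no row ⇒ E
  [1] b1 r9: had r0 ⇒ C
  [2] b1 r9: had r9 ⇒ H
  [3] b1 r3: had r9 ⇒ C
  [4] b3 r1: no row ⇒ E
  [5] b4 r2: no row ⇒ E
  [6] b1 r11: had r3 ⇒ C
  [7] b3 r1: had r1 ⇒ H
  [8] b1 r2: had r11 ⇒ C
  [9] b3 r4: had r1 ⇒ C
  [10] b4 r2: had r2 ⇒ H
  [11] b3 r2: had r4 ⇒ C

STATE = b0:- b1:2 b2:- b3:2 b4:2 b5:-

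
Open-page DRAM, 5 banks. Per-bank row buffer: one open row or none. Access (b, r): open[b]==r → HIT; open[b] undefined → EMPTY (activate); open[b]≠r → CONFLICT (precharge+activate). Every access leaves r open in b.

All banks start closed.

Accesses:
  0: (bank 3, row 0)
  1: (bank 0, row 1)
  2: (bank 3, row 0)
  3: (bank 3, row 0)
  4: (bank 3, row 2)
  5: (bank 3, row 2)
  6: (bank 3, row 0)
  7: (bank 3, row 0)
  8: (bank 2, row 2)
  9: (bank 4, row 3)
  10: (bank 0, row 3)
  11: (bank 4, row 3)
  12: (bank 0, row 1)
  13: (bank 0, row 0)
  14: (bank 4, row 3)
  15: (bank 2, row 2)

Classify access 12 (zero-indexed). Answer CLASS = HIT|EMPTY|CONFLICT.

CLASS = CONFLICT

  [0] b3 r0: no row ⇒ E
  [1] b0 r1: no row ⇒ E
  [2] b3 r0: had r0 ⇒ H
  [3] b3 r0: had r0 ⇒ H
  [4] b3 r2: had r0 ⇒ C
  [5] b3 r2: had r2 ⇒ H
  [6] b3 r0: had r2 ⇒ C
  [7] b3 r0: had r0 ⇒ H
  [8] b2 r2: no row ⇒ E
  [9] b4 r3: no row ⇒ E
  [10] b0 r3: had r1 ⇒ C
  [11] b4 r3: had r3 ⇒ H
  [12] b0 r1: had r3 ⇒ C
  [13] b0 r0: had r1 ⇒ C
  [14] b4 r3: had r3 ⇒ H
  [15] b2 r2: had r2 ⇒ H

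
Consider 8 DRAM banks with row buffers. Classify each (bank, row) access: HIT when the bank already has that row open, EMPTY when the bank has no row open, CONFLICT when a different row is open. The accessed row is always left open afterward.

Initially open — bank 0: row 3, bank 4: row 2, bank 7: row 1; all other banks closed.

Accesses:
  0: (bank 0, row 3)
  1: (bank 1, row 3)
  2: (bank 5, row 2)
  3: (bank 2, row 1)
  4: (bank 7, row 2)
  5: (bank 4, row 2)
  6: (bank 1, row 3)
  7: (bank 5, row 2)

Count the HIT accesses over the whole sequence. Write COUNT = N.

COUNT = 4

#0 (0,3) H  (was 3)
#1 (1,3) E
#2 (5,2) E
#3 (2,1) E
#4 (7,2) C  (was 1)
#5 (4,2) H  (was 2)
#6 (1,3) H  (was 3)
#7 (5,2) H  (was 2)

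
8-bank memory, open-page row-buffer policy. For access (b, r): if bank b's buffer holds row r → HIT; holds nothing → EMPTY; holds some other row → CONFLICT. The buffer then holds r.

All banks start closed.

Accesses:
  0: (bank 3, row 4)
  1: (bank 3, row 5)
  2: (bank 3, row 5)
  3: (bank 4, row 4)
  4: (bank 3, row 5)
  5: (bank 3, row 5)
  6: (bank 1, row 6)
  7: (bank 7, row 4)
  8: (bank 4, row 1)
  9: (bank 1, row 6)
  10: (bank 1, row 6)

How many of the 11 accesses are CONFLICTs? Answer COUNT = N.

COUNT = 2

#0 (3,4) E
#1 (3,5) C  (was 4)
#2 (3,5) H  (was 5)
#3 (4,4) E
#4 (3,5) H  (was 5)
#5 (3,5) H  (was 5)
#6 (1,6) E
#7 (7,4) E
#8 (4,1) C  (was 4)
#9 (1,6) H  (was 6)
#10 (1,6) H  (was 6)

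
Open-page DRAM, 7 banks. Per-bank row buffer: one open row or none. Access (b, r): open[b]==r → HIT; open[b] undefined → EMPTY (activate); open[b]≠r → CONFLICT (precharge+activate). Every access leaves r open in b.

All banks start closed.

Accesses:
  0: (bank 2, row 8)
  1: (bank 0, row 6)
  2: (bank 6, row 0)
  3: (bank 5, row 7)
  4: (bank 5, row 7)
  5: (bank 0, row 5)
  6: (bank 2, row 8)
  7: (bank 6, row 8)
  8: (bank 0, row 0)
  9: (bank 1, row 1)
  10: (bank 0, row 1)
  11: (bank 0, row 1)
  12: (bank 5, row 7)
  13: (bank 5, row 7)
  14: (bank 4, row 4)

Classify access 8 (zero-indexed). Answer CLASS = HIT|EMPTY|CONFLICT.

0: bank 2 row 8 — prev None → EMPTY
1: bank 0 row 6 — prev None → EMPTY
2: bank 6 row 0 — prev None → EMPTY
3: bank 5 row 7 — prev None → EMPTY
4: bank 5 row 7 — prev 7 → HIT
5: bank 0 row 5 — prev 6 → CONFLICT
6: bank 2 row 8 — prev 8 → HIT
7: bank 6 row 8 — prev 0 → CONFLICT
8: bank 0 row 0 — prev 5 → CONFLICT
9: bank 1 row 1 — prev None → EMPTY
10: bank 0 row 1 — prev 0 → CONFLICT
11: bank 0 row 1 — prev 1 → HIT
12: bank 5 row 7 — prev 7 → HIT
13: bank 5 row 7 — prev 7 → HIT
14: bank 4 row 4 — prev None → EMPTY

CLASS = CONFLICT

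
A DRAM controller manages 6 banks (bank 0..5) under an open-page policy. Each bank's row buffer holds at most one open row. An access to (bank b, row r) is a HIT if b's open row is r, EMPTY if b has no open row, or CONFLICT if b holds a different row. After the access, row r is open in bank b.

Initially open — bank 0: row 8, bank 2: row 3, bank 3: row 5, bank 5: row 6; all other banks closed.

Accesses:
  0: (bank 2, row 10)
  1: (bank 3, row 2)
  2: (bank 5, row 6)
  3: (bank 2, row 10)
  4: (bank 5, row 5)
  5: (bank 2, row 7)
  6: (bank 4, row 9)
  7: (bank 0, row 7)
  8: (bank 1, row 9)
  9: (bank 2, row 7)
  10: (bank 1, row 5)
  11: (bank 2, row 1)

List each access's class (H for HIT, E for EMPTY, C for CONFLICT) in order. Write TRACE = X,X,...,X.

step 0: bank2 3->10 [CONFLICT]
step 1: bank3 5->2 [CONFLICT]
step 2: bank5 6->6 [HIT]
step 3: bank2 10->10 [HIT]
step 4: bank5 6->5 [CONFLICT]
step 5: bank2 10->7 [CONFLICT]
step 6: bank4 None->9 [EMPTY]
step 7: bank0 8->7 [CONFLICT]
step 8: bank1 None->9 [EMPTY]
step 9: bank2 7->7 [HIT]
step 10: bank1 9->5 [CONFLICT]
step 11: bank2 7->1 [CONFLICT]

TRACE = C,C,H,H,C,C,E,C,E,H,C,C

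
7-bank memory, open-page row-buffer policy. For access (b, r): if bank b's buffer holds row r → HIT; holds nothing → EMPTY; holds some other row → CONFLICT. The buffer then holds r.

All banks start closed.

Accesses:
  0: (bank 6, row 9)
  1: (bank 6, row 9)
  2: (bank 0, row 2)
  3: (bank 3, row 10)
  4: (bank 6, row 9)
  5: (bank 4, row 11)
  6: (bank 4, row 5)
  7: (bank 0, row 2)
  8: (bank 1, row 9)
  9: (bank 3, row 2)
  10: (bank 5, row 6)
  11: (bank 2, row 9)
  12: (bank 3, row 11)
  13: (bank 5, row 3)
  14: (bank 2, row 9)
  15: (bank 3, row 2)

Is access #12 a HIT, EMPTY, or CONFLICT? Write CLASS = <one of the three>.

CLASS = CONFLICT

step 0: bank6 None->9 [EMPTY]
step 1: bank6 9->9 [HIT]
step 2: bank0 None->2 [EMPTY]
step 3: bank3 None->10 [EMPTY]
step 4: bank6 9->9 [HIT]
step 5: bank4 None->11 [EMPTY]
step 6: bank4 11->5 [CONFLICT]
step 7: bank0 2->2 [HIT]
step 8: bank1 None->9 [EMPTY]
step 9: bank3 10->2 [CONFLICT]
step 10: bank5 None->6 [EMPTY]
step 11: bank2 None->9 [EMPTY]
step 12: bank3 2->11 [CONFLICT]
step 13: bank5 6->3 [CONFLICT]
step 14: bank2 9->9 [HIT]
step 15: bank3 11->2 [CONFLICT]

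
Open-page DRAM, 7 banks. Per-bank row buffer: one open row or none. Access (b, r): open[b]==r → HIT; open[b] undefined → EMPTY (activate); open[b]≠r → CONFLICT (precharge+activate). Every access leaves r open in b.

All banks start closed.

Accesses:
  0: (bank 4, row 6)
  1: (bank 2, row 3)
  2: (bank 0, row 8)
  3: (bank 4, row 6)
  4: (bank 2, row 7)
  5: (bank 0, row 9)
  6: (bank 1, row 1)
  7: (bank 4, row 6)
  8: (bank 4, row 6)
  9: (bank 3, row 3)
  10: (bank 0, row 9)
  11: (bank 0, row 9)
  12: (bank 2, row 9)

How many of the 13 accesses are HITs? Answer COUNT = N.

0: bank 4 row 6 — prev None → EMPTY
1: bank 2 row 3 — prev None → EMPTY
2: bank 0 row 8 — prev None → EMPTY
3: bank 4 row 6 — prev 6 → HIT
4: bank 2 row 7 — prev 3 → CONFLICT
5: bank 0 row 9 — prev 8 → CONFLICT
6: bank 1 row 1 — prev None → EMPTY
7: bank 4 row 6 — prev 6 → HIT
8: bank 4 row 6 — prev 6 → HIT
9: bank 3 row 3 — prev None → EMPTY
10: bank 0 row 9 — prev 9 → HIT
11: bank 0 row 9 — prev 9 → HIT
12: bank 2 row 9 — prev 7 → CONFLICT

COUNT = 5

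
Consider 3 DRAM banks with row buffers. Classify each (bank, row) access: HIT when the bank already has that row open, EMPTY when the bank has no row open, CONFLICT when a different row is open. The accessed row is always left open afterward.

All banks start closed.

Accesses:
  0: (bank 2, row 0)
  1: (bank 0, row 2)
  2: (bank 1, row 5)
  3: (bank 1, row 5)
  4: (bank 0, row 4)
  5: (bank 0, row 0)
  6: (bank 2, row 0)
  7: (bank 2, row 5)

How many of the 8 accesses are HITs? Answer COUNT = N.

COUNT = 2

step 0: bank2 None->0 [EMPTY]
step 1: bank0 None->2 [EMPTY]
step 2: bank1 None->5 [EMPTY]
step 3: bank1 5->5 [HIT]
step 4: bank0 2->4 [CONFLICT]
step 5: bank0 4->0 [CONFLICT]
step 6: bank2 0->0 [HIT]
step 7: bank2 0->5 [CONFLICT]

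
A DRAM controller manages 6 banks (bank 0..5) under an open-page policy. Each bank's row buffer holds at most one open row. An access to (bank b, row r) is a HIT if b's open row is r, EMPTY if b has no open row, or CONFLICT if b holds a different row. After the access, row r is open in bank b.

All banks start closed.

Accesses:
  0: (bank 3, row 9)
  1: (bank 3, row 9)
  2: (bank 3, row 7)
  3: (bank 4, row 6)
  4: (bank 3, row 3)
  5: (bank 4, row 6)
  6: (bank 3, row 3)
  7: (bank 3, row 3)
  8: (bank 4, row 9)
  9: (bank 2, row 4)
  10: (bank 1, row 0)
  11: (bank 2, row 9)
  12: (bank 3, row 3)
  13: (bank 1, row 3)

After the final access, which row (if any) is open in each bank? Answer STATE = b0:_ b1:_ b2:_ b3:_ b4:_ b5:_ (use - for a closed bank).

STATE = b0:- b1:3 b2:9 b3:3 b4:9 b5:-

#0 (3,9) E
#1 (3,9) H  (was 9)
#2 (3,7) C  (was 9)
#3 (4,6) E
#4 (3,3) C  (was 7)
#5 (4,6) H  (was 6)
#6 (3,3) H  (was 3)
#7 (3,3) H  (was 3)
#8 (4,9) C  (was 6)
#9 (2,4) E
#10 (1,0) E
#11 (2,9) C  (was 4)
#12 (3,3) H  (was 3)
#13 (1,3) C  (was 0)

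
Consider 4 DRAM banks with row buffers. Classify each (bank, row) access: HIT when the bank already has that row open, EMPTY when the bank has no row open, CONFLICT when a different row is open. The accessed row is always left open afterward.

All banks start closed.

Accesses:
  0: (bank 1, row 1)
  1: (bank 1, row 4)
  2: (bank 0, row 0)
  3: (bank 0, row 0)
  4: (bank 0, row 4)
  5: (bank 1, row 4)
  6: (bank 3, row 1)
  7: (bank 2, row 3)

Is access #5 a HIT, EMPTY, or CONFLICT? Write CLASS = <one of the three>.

CLASS = HIT

  [0] b1 r1: no row ⇒ E
  [1] b1 r4: had r1 ⇒ C
  [2] b0 r0: no row ⇒ E
  [3] b0 r0: had r0 ⇒ H
  [4] b0 r4: had r0 ⇒ C
  [5] b1 r4: had r4 ⇒ H
  [6] b3 r1: no row ⇒ E
  [7] b2 r3: no row ⇒ E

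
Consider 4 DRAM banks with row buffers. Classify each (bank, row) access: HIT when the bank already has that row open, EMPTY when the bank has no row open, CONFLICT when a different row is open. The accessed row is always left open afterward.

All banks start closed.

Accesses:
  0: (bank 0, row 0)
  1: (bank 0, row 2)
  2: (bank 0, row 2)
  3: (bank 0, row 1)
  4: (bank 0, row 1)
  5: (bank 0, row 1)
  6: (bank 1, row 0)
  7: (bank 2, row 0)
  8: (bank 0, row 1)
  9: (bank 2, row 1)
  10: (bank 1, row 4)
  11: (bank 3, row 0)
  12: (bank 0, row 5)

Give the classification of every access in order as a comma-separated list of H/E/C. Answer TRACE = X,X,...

step 0: bank0 None->0 [EMPTY]
step 1: bank0 0->2 [CONFLICT]
step 2: bank0 2->2 [HIT]
step 3: bank0 2->1 [CONFLICT]
step 4: bank0 1->1 [HIT]
step 5: bank0 1->1 [HIT]
step 6: bank1 None->0 [EMPTY]
step 7: bank2 None->0 [EMPTY]
step 8: bank0 1->1 [HIT]
step 9: bank2 0->1 [CONFLICT]
step 10: bank1 0->4 [CONFLICT]
step 11: bank3 None->0 [EMPTY]
step 12: bank0 1->5 [CONFLICT]

TRACE = E,C,H,C,H,H,E,E,H,C,C,E,C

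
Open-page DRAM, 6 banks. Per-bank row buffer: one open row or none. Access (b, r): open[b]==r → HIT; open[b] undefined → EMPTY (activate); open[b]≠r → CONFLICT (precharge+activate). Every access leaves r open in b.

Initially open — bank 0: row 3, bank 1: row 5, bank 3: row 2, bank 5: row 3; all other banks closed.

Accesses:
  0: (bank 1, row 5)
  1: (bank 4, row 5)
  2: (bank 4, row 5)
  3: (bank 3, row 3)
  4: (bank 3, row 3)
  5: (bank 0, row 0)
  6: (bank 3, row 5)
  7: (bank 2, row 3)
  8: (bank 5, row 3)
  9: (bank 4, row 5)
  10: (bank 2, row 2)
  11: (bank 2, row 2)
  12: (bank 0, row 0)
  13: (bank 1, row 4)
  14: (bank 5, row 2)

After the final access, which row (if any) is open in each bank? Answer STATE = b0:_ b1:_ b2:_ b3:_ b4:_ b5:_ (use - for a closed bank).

0: bank 1 row 5 — prev 5 → HIT
1: bank 4 row 5 — prev None → EMPTY
2: bank 4 row 5 — prev 5 → HIT
3: bank 3 row 3 — prev 2 → CONFLICT
4: bank 3 row 3 — prev 3 → HIT
5: bank 0 row 0 — prev 3 → CONFLICT
6: bank 3 row 5 — prev 3 → CONFLICT
7: bank 2 row 3 — prev None → EMPTY
8: bank 5 row 3 — prev 3 → HIT
9: bank 4 row 5 — prev 5 → HIT
10: bank 2 row 2 — prev 3 → CONFLICT
11: bank 2 row 2 — prev 2 → HIT
12: bank 0 row 0 — prev 0 → HIT
13: bank 1 row 4 — prev 5 → CONFLICT
14: bank 5 row 2 — prev 3 → CONFLICT

STATE = b0:0 b1:4 b2:2 b3:5 b4:5 b5:2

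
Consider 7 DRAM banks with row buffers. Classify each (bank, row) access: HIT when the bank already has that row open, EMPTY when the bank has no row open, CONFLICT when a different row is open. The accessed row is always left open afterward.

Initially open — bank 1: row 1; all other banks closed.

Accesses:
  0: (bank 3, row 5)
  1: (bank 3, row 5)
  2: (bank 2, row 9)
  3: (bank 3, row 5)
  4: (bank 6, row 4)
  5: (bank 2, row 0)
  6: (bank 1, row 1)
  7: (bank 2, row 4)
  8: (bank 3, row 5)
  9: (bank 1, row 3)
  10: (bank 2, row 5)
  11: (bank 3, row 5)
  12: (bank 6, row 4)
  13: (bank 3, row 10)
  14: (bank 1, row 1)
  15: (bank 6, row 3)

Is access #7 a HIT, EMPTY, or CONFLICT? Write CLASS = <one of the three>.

  [0] b3 r5: no row ⇒ E
  [1] b3 r5: had r5 ⇒ H
  [2] b2 r9: no row ⇒ E
  [3] b3 r5: had r5 ⇒ H
  [4] b6 r4: no row ⇒ E
  [5] b2 r0: had r9 ⇒ C
  [6] b1 r1: had r1 ⇒ H
  [7] b2 r4: had r0 ⇒ C
  [8] b3 r5: had r5 ⇒ H
  [9] b1 r3: had r1 ⇒ C
  [10] b2 r5: had r4 ⇒ C
  [11] b3 r5: had r5 ⇒ H
  [12] b6 r4: had r4 ⇒ H
  [13] b3 r10: had r5 ⇒ C
  [14] b1 r1: had r3 ⇒ C
  [15] b6 r3: had r4 ⇒ C

CLASS = CONFLICT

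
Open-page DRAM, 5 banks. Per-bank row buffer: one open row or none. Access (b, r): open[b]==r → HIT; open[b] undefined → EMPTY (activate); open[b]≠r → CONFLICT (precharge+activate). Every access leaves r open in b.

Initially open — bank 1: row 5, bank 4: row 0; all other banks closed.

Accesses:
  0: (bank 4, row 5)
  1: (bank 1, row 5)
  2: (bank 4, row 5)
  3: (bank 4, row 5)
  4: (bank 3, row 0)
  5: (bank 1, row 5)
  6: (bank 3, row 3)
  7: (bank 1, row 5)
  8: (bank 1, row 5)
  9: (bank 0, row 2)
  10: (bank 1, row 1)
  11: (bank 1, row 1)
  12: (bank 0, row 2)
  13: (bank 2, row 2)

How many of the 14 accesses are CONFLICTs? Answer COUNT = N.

step 0: bank4 0->5 [CONFLICT]
step 1: bank1 5->5 [HIT]
step 2: bank4 5->5 [HIT]
step 3: bank4 5->5 [HIT]
step 4: bank3 None->0 [EMPTY]
step 5: bank1 5->5 [HIT]
step 6: bank3 0->3 [CONFLICT]
step 7: bank1 5->5 [HIT]
step 8: bank1 5->5 [HIT]
step 9: bank0 None->2 [EMPTY]
step 10: bank1 5->1 [CONFLICT]
step 11: bank1 1->1 [HIT]
step 12: bank0 2->2 [HIT]
step 13: bank2 None->2 [EMPTY]

COUNT = 3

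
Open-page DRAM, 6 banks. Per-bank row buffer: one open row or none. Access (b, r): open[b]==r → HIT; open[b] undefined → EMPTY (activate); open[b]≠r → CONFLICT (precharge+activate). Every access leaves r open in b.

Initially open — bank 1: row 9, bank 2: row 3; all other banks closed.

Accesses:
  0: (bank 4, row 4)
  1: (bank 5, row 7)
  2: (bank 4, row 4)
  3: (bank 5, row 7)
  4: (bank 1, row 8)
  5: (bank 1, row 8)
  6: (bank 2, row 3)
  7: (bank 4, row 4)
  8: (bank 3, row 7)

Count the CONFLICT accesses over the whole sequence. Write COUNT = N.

COUNT = 1

#0 (4,4) E
#1 (5,7) E
#2 (4,4) H  (was 4)
#3 (5,7) H  (was 7)
#4 (1,8) C  (was 9)
#5 (1,8) H  (was 8)
#6 (2,3) H  (was 3)
#7 (4,4) H  (was 4)
#8 (3,7) E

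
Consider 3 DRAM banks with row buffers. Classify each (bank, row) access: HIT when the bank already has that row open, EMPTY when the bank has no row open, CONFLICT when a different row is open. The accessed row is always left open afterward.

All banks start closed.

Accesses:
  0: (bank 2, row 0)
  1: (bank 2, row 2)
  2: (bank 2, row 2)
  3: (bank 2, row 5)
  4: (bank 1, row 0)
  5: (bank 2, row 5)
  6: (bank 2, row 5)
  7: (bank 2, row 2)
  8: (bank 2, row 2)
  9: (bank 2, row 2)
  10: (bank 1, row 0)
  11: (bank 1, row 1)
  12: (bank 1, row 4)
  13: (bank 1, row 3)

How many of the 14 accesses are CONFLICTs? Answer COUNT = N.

0: bank 2 row 0 — prev None → EMPTY
1: bank 2 row 2 — prev 0 → CONFLICT
2: bank 2 row 2 — prev 2 → HIT
3: bank 2 row 5 — prev 2 → CONFLICT
4: bank 1 row 0 — prev None → EMPTY
5: bank 2 row 5 — prev 5 → HIT
6: bank 2 row 5 — prev 5 → HIT
7: bank 2 row 2 — prev 5 → CONFLICT
8: bank 2 row 2 — prev 2 → HIT
9: bank 2 row 2 — prev 2 → HIT
10: bank 1 row 0 — prev 0 → HIT
11: bank 1 row 1 — prev 0 → CONFLICT
12: bank 1 row 4 — prev 1 → CONFLICT
13: bank 1 row 3 — prev 4 → CONFLICT

COUNT = 6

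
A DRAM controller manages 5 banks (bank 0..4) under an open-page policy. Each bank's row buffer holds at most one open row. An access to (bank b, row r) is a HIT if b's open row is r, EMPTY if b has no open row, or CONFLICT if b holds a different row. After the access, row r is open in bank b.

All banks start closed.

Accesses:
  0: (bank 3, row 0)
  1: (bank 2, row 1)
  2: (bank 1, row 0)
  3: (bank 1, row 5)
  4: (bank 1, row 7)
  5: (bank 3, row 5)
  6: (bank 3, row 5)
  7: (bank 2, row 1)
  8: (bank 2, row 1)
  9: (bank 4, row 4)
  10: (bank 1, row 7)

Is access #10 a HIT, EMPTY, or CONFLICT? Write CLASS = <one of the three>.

CLASS = HIT

  [0] b3 r0: no row ⇒ E
  [1] b2 r1: no row ⇒ E
  [2] b1 r0: no row ⇒ E
  [3] b1 r5: had r0 ⇒ C
  [4] b1 r7: had r5 ⇒ C
  [5] b3 r5: had r0 ⇒ C
  [6] b3 r5: had r5 ⇒ H
  [7] b2 r1: had r1 ⇒ H
  [8] b2 r1: had r1 ⇒ H
  [9] b4 r4: no row ⇒ E
  [10] b1 r7: had r7 ⇒ H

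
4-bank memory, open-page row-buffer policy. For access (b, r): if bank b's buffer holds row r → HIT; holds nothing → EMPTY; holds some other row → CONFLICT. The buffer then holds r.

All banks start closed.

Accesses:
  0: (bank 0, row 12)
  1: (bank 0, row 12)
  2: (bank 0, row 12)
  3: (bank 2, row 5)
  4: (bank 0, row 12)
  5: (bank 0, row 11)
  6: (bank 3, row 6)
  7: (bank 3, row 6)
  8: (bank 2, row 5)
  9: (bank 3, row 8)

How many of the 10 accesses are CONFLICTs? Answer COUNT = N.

COUNT = 2

0: bank 0 row 12 — prev None → EMPTY
1: bank 0 row 12 — prev 12 → HIT
2: bank 0 row 12 — prev 12 → HIT
3: bank 2 row 5 — prev None → EMPTY
4: bank 0 row 12 — prev 12 → HIT
5: bank 0 row 11 — prev 12 → CONFLICT
6: bank 3 row 6 — prev None → EMPTY
7: bank 3 row 6 — prev 6 → HIT
8: bank 2 row 5 — prev 5 → HIT
9: bank 3 row 8 — prev 6 → CONFLICT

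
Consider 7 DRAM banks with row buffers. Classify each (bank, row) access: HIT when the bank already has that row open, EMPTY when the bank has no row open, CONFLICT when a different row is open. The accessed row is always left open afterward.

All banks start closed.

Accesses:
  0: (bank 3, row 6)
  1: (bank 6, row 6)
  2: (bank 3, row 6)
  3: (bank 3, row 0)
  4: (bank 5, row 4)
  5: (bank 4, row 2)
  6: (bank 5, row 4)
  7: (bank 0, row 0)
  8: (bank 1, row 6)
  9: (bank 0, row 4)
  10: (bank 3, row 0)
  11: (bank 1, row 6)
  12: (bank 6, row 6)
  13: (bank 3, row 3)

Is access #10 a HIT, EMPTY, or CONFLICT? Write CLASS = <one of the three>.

  [0] b3 r6: no row ⇒ E
  [1] b6 r6: no row ⇒ E
  [2] b3 r6: had r6 ⇒ H
  [3] b3 r0: had r6 ⇒ C
  [4] b5 r4: no row ⇒ E
  [5] b4 r2: no row ⇒ E
  [6] b5 r4: had r4 ⇒ H
  [7] b0 r0: no row ⇒ E
  [8] b1 r6: no row ⇒ E
  [9] b0 r4: had r0 ⇒ C
  [10] b3 r0: had r0 ⇒ H
  [11] b1 r6: had r6 ⇒ H
  [12] b6 r6: had r6 ⇒ H
  [13] b3 r3: had r0 ⇒ C

CLASS = HIT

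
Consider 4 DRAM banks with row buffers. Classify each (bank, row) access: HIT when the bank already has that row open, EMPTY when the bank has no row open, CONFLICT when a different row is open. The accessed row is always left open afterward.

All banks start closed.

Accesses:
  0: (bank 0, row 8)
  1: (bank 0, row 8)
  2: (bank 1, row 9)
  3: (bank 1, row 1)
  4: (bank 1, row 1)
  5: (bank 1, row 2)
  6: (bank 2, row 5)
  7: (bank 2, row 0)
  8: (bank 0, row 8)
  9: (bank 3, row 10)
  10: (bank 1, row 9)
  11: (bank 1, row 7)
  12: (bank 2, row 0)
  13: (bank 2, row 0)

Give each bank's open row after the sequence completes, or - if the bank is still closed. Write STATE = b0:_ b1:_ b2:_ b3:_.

#0 (0,8) E
#1 (0,8) H  (was 8)
#2 (1,9) E
#3 (1,1) C  (was 9)
#4 (1,1) H  (was 1)
#5 (1,2) C  (was 1)
#6 (2,5) E
#7 (2,0) C  (was 5)
#8 (0,8) H  (was 8)
#9 (3,10) E
#10 (1,9) C  (was 2)
#11 (1,7) C  (was 9)
#12 (2,0) H  (was 0)
#13 (2,0) H  (was 0)

STATE = b0:8 b1:7 b2:0 b3:10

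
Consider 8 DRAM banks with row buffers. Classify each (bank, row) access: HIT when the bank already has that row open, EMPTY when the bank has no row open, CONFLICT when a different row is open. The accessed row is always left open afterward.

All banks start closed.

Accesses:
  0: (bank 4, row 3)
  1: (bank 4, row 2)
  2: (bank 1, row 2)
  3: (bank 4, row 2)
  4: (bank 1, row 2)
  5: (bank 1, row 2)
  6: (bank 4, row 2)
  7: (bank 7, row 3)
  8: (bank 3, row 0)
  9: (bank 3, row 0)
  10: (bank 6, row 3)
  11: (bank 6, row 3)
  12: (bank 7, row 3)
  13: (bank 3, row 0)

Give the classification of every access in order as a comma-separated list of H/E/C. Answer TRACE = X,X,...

step 0: bank4 None->3 [EMPTY]
step 1: bank4 3->2 [CONFLICT]
step 2: bank1 None->2 [EMPTY]
step 3: bank4 2->2 [HIT]
step 4: bank1 2->2 [HIT]
step 5: bank1 2->2 [HIT]
step 6: bank4 2->2 [HIT]
step 7: bank7 None->3 [EMPTY]
step 8: bank3 None->0 [EMPTY]
step 9: bank3 0->0 [HIT]
step 10: bank6 None->3 [EMPTY]
step 11: bank6 3->3 [HIT]
step 12: bank7 3->3 [HIT]
step 13: bank3 0->0 [HIT]

TRACE = E,C,E,H,H,H,H,E,E,H,E,H,H,H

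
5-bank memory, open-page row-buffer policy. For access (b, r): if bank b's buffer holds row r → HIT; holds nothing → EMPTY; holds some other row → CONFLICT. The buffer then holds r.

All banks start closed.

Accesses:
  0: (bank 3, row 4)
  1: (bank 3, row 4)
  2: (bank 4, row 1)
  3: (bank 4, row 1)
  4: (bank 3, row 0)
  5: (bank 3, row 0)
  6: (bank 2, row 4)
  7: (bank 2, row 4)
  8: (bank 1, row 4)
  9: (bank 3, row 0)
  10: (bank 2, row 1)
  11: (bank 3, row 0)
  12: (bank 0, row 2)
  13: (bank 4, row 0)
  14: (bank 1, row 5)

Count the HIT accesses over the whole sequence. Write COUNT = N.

#0 (3,4) E
#1 (3,4) H  (was 4)
#2 (4,1) E
#3 (4,1) H  (was 1)
#4 (3,0) C  (was 4)
#5 (3,0) H  (was 0)
#6 (2,4) E
#7 (2,4) H  (was 4)
#8 (1,4) E
#9 (3,0) H  (was 0)
#10 (2,1) C  (was 4)
#11 (3,0) H  (was 0)
#12 (0,2) E
#13 (4,0) C  (was 1)
#14 (1,5) C  (was 4)

COUNT = 6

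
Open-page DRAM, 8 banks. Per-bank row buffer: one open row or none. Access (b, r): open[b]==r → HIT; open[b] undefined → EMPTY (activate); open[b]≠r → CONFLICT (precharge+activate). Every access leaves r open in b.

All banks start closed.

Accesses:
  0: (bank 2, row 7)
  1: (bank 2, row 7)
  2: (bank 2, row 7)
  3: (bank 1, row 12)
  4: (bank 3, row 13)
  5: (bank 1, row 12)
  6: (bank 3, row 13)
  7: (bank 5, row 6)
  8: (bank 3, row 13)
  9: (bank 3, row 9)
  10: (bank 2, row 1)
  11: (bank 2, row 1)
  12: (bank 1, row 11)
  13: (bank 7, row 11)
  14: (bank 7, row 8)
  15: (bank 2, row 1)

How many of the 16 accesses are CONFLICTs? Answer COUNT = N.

COUNT = 4

#0 (2,7) E
#1 (2,7) H  (was 7)
#2 (2,7) H  (was 7)
#3 (1,12) E
#4 (3,13) E
#5 (1,12) H  (was 12)
#6 (3,13) H  (was 13)
#7 (5,6) E
#8 (3,13) H  (was 13)
#9 (3,9) C  (was 13)
#10 (2,1) C  (was 7)
#11 (2,1) H  (was 1)
#12 (1,11) C  (was 12)
#13 (7,11) E
#14 (7,8) C  (was 11)
#15 (2,1) H  (was 1)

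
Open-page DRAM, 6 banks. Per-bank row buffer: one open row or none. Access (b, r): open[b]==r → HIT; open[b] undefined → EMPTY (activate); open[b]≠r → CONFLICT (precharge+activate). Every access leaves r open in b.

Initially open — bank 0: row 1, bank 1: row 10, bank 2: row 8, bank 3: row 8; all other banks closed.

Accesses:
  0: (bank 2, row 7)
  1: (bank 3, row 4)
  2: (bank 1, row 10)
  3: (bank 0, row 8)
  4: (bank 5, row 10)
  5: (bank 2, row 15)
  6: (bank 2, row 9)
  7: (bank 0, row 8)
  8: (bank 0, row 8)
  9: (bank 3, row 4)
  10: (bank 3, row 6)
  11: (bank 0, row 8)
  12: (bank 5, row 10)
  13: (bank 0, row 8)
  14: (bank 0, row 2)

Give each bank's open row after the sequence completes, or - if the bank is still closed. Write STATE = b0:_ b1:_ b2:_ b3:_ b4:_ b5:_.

step 0: bank2 8->7 [CONFLICT]
step 1: bank3 8->4 [CONFLICT]
step 2: bank1 10->10 [HIT]
step 3: bank0 1->8 [CONFLICT]
step 4: bank5 None->10 [EMPTY]
step 5: bank2 7->15 [CONFLICT]
step 6: bank2 15->9 [CONFLICT]
step 7: bank0 8->8 [HIT]
step 8: bank0 8->8 [HIT]
step 9: bank3 4->4 [HIT]
step 10: bank3 4->6 [CONFLICT]
step 11: bank0 8->8 [HIT]
step 12: bank5 10->10 [HIT]
step 13: bank0 8->8 [HIT]
step 14: bank0 8->2 [CONFLICT]

STATE = b0:2 b1:10 b2:9 b3:6 b4:- b5:10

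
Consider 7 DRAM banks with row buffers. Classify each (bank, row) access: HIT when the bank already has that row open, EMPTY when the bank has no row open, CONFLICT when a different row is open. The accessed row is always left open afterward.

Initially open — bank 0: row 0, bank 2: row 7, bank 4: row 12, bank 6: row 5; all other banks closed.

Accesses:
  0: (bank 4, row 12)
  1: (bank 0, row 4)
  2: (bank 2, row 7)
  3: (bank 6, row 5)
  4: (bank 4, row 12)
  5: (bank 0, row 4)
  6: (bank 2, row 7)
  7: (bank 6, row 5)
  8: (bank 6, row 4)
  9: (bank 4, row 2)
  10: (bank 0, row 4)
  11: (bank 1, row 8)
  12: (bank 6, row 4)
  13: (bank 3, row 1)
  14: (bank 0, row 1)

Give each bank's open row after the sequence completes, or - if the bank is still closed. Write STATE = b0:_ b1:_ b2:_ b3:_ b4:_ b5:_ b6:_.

STATE = b0:1 b1:8 b2:7 b3:1 b4:2 b5:- b6:4

#0 (4,12) H  (was 12)
#1 (0,4) C  (was 0)
#2 (2,7) H  (was 7)
#3 (6,5) H  (was 5)
#4 (4,12) H  (was 12)
#5 (0,4) H  (was 4)
#6 (2,7) H  (was 7)
#7 (6,5) H  (was 5)
#8 (6,4) C  (was 5)
#9 (4,2) C  (was 12)
#10 (0,4) H  (was 4)
#11 (1,8) E
#12 (6,4) H  (was 4)
#13 (3,1) E
#14 (0,1) C  (was 4)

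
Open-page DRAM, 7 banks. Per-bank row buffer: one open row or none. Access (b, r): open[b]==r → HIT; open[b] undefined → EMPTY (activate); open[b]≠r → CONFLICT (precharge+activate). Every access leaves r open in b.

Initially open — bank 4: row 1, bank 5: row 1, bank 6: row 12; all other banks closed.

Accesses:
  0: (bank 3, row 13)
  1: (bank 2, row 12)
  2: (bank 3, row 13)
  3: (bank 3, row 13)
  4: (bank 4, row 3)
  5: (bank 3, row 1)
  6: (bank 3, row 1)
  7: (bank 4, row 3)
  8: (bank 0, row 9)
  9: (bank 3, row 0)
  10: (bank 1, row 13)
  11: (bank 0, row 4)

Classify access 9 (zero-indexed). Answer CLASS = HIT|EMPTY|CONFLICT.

step 0: bank3 None->13 [EMPTY]
step 1: bank2 None->12 [EMPTY]
step 2: bank3 13->13 [HIT]
step 3: bank3 13->13 [HIT]
step 4: bank4 1->3 [CONFLICT]
step 5: bank3 13->1 [CONFLICT]
step 6: bank3 1->1 [HIT]
step 7: bank4 3->3 [HIT]
step 8: bank0 None->9 [EMPTY]
step 9: bank3 1->0 [CONFLICT]
step 10: bank1 None->13 [EMPTY]
step 11: bank0 9->4 [CONFLICT]

CLASS = CONFLICT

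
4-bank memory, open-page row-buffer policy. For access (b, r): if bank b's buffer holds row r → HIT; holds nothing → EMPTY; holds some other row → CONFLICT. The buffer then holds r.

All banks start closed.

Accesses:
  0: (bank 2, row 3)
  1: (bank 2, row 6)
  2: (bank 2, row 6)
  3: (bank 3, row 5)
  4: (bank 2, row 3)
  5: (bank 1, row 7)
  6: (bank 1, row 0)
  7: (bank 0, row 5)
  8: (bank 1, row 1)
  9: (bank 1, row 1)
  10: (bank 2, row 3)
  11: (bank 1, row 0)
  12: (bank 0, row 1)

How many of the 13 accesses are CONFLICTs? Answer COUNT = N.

COUNT = 6

0: bank 2 row 3 — prev None → EMPTY
1: bank 2 row 6 — prev 3 → CONFLICT
2: bank 2 row 6 — prev 6 → HIT
3: bank 3 row 5 — prev None → EMPTY
4: bank 2 row 3 — prev 6 → CONFLICT
5: bank 1 row 7 — prev None → EMPTY
6: bank 1 row 0 — prev 7 → CONFLICT
7: bank 0 row 5 — prev None → EMPTY
8: bank 1 row 1 — prev 0 → CONFLICT
9: bank 1 row 1 — prev 1 → HIT
10: bank 2 row 3 — prev 3 → HIT
11: bank 1 row 0 — prev 1 → CONFLICT
12: bank 0 row 1 — prev 5 → CONFLICT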